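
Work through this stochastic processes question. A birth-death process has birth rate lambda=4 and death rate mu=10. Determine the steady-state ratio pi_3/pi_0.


For birth-death process, pi_n/pi_0 = (lambda/mu)^n
= (4/10)^3
= 0.0640

0.0640


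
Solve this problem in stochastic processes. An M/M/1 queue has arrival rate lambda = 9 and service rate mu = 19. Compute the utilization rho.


rho = lambda/mu
= 9/19
= 0.4737

0.4737


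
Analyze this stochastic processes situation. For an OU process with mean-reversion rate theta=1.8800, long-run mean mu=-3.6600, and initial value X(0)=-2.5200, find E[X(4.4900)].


E[X(t)] = mu + (X(0) - mu)*exp(-theta*t)
= -3.6600 + (-2.5200 - -3.6600)*exp(-1.8800*4.4900)
= -3.6600 + 1.1400 * 2.1579e-04
= -3.6598

-3.6598


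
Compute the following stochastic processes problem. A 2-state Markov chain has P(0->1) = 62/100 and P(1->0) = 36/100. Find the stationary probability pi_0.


Stationary distribution: pi_0 = p10/(p01+p10), pi_1 = p01/(p01+p10)
p01 = 0.6200, p10 = 0.3600
pi_0 = 0.3673

0.3673


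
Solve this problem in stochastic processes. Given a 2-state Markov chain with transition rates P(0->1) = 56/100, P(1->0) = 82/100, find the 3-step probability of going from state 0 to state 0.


Computing P^3 by matrix multiplication.
P = [[0.4400, 0.5600], [0.8200, 0.1800]]
After raising P to the power 3:
P^3(0,0) = 0.5719

0.5719


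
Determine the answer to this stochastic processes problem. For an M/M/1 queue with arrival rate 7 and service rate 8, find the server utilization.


rho = lambda/mu
= 7/8
= 0.8750

0.8750


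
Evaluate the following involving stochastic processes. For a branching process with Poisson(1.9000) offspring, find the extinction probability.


Since mu = 1.9000 > 1, extinction prob q < 1.
Solve s = exp(mu*(s-1)) iteratively.
q = 0.2328

0.2328


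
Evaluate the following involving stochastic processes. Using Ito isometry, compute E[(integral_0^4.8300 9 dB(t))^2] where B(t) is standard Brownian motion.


By Ito isometry: E[(int f dB)^2] = int f^2 dt
= 9^2 * 4.8300
= 81 * 4.8300 = 391.2300

391.2300


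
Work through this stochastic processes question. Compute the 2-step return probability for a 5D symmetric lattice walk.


P(return in 2 steps) = P(reverse first step) = 1/(2d)
= 1/10
= 0.1000

0.1000


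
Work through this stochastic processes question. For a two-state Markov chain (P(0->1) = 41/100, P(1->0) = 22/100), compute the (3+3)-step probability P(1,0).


P^6 = P^3 * P^3
Computing via matrix multiplication of the transition matrix.
Entry (1,0) of P^6 = 0.3483

0.3483


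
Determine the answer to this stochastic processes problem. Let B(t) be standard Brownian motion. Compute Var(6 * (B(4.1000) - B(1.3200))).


Var(alpha*(B(t)-B(s))) = alpha^2 * (t-s)
= 6^2 * (4.1000 - 1.3200)
= 36 * 2.7800
= 100.0800

100.0800


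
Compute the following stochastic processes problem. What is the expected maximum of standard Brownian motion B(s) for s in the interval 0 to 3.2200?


E(max B(s)) = sqrt(2t/pi)
= sqrt(2*3.2200/pi)
= sqrt(2.0499)
= 1.4318

1.4318


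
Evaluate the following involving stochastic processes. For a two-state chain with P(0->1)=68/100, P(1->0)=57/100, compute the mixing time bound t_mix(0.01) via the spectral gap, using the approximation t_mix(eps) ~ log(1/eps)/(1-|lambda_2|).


lambda_2 = |1 - p01 - p10| = |1 - 0.6800 - 0.5700| = 0.2500
t_mix ~ log(1/eps)/(1 - |lambda_2|)
= log(100)/(1 - 0.2500) = 4.6052/0.7500
= 6.1402

6.1402


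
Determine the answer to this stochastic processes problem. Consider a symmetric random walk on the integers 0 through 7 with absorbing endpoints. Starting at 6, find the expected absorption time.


For symmetric RW on 0,...,N with absorbing barriers, E(i) = i*(N-i)
E(6) = 6 * 1 = 6

6


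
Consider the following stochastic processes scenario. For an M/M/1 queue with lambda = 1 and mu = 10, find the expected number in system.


rho = 1/10 = 0.1000
L = rho/(1-rho)
= 0.1000/0.9000
= 0.1111

0.1111


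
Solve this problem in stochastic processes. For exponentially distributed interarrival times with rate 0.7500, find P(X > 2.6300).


P(X > t) = exp(-lambda * t)
= exp(-0.7500 * 2.6300)
= exp(-1.9725) = 0.1391

0.1391


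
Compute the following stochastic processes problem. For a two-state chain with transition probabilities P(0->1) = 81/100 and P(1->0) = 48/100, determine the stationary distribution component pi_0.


Stationary distribution: pi_0 = p10/(p01+p10), pi_1 = p01/(p01+p10)
p01 = 0.8100, p10 = 0.4800
pi_0 = 0.3721

0.3721


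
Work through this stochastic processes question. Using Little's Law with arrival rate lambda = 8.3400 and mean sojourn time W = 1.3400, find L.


Little's Law: L = lambda * W
= 8.3400 * 1.3400
= 11.1756

11.1756


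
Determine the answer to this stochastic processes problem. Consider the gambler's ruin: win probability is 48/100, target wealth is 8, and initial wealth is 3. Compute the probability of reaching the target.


Gambler's ruin formula:
r = q/p = 0.5200/0.4800 = 1.0833
P(win) = (1 - r^i)/(1 - r^N)
= (1 - 1.0833^3)/(1 - 1.0833^8)
= 0.3025

0.3025


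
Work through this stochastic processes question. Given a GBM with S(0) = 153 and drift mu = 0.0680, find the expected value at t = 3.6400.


E[S(t)] = S(0) * exp(mu * t)
= 153 * exp(0.0680 * 3.6400)
= 153 * 1.2808
= 195.9693

195.9693


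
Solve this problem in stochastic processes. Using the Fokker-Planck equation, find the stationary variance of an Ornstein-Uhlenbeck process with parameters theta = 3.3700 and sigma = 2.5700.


Stationary variance = sigma^2 / (2*theta)
= 2.5700^2 / (2*3.3700)
= 6.6049 / 6.7400
= 0.9800

0.9800


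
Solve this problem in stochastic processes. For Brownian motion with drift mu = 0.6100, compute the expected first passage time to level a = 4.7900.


Expected first passage time = a/mu
= 4.7900/0.6100
= 7.8525

7.8525


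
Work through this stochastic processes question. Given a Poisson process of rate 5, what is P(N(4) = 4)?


P(N(t)=k) = (lambda*t)^k * exp(-lambda*t) / k!
lambda*t = 20
= 20^4 * exp(-20) / 4!
= 160000 * 2.0612e-09 / 24
= 1.3741e-05

1.3741e-05


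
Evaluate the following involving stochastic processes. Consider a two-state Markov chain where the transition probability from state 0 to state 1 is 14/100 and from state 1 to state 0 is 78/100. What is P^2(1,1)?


Computing P^2 by matrix multiplication.
P = [[0.8600, 0.1400], [0.7800, 0.2200]]
After raising P to the power 2:
P^2(1,1) = 0.1576

0.1576


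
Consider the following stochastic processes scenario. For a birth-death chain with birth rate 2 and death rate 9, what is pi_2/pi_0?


For birth-death process, pi_n/pi_0 = (lambda/mu)^n
= (2/9)^2
= 0.0494

0.0494


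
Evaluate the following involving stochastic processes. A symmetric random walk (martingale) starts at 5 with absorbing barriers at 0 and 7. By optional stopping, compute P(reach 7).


By optional stopping theorem: E(M at tau) = M(0) = 5
P(hit 7)*7 + P(hit 0)*0 = 5
P(hit 7) = (5 - 0)/(7 - 0) = 5/7 = 0.7143

0.7143


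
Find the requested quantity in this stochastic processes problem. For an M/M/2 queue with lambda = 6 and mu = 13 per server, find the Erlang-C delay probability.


a = lambda/mu = 0.4615
rho = a/c = 0.2308
Erlang-C formula applied:
C(c,a) = 0.0865

0.0865


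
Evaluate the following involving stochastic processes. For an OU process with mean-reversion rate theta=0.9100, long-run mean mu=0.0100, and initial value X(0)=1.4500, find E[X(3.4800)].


E[X(t)] = mu + (X(0) - mu)*exp(-theta*t)
= 0.0100 + (1.4500 - 0.0100)*exp(-0.9100*3.4800)
= 0.0100 + 1.4400 * 0.0421
= 0.0707

0.0707


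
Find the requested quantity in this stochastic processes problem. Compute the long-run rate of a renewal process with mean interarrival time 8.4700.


Long-run renewal rate = 1/E(X)
= 1/8.4700
= 0.1181

0.1181


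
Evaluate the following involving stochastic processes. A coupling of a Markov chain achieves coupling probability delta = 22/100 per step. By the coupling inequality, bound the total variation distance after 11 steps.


TV distance bound <= (1-delta)^n
= (1 - 0.2200)^11
= 0.7800^11
= 0.0650

0.0650


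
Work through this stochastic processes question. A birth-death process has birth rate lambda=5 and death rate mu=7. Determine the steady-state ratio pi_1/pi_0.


For birth-death process, pi_n/pi_0 = (lambda/mu)^n
= (5/7)^1
= 0.7143

0.7143


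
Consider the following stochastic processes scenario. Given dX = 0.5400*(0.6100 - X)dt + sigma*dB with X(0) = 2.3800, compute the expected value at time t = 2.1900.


E[X(t)] = mu + (X(0) - mu)*exp(-theta*t)
= 0.6100 + (2.3800 - 0.6100)*exp(-0.5400*2.1900)
= 0.6100 + 1.7700 * 0.3065
= 1.1525

1.1525


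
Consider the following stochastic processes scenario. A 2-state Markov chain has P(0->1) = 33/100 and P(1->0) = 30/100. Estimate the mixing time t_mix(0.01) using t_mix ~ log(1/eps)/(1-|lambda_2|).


lambda_2 = |1 - p01 - p10| = |1 - 0.3300 - 0.3000| = 0.3700
t_mix ~ log(1/eps)/(1 - |lambda_2|)
= log(100)/(1 - 0.3700) = 4.6052/0.6300
= 7.3098

7.3098


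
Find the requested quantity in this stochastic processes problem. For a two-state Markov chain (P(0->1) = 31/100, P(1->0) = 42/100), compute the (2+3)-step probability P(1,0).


P^5 = P^2 * P^3
Computing via matrix multiplication of the transition matrix.
Entry (1,0) of P^5 = 0.5745

0.5745


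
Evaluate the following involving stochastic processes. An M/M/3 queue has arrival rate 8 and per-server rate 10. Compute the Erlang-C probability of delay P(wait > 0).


a = lambda/mu = 0.8000
rho = a/c = 0.2667
Erlang-C formula applied:
C(c,a) = 0.0520

0.0520


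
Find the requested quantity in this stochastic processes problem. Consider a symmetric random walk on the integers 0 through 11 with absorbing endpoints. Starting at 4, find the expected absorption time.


For symmetric RW on 0,...,N with absorbing barriers, E(i) = i*(N-i)
E(4) = 4 * 7 = 28

28


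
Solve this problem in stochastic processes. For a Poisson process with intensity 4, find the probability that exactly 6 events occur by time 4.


P(N(t)=k) = (lambda*t)^k * exp(-lambda*t) / k!
lambda*t = 16
= 16^6 * exp(-16) / 6!
= 16777216 * 1.1254e-07 / 720
= 0.0026

0.0026


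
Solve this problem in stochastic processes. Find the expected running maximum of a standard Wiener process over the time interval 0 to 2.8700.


E(max B(s)) = sqrt(2t/pi)
= sqrt(2*2.8700/pi)
= sqrt(1.8271)
= 1.3517

1.3517


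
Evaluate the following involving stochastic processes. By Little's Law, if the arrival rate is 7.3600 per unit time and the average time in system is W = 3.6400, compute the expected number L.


Little's Law: L = lambda * W
= 7.3600 * 3.6400
= 26.7904

26.7904


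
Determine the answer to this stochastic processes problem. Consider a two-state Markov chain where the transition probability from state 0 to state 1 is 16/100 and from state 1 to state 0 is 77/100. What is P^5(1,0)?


Computing P^5 by matrix multiplication.
P = [[0.8400, 0.1600], [0.7700, 0.2300]]
After raising P to the power 5:
P^5(1,0) = 0.8280

0.8280


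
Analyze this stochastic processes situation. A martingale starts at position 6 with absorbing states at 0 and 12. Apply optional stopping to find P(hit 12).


By optional stopping theorem: E(M at tau) = M(0) = 6
P(hit 12)*12 + P(hit 0)*0 = 6
P(hit 12) = (6 - 0)/(12 - 0) = 1/2 = 0.5000

0.5000


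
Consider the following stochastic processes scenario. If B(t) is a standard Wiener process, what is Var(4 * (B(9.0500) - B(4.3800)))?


Var(alpha*(B(t)-B(s))) = alpha^2 * (t-s)
= 4^2 * (9.0500 - 4.3800)
= 16 * 4.6700
= 74.7200

74.7200


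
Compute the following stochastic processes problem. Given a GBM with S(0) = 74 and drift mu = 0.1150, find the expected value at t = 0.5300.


E[S(t)] = S(0) * exp(mu * t)
= 74 * exp(0.1150 * 0.5300)
= 74 * 1.0628
= 78.6506

78.6506


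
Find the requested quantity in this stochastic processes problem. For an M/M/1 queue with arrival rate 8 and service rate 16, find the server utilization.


rho = lambda/mu
= 8/16
= 0.5000

0.5000


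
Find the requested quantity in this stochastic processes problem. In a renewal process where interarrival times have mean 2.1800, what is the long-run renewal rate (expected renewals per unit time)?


Long-run renewal rate = 1/E(X)
= 1/2.1800
= 0.4587

0.4587


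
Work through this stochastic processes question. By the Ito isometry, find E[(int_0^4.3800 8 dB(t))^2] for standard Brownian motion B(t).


By Ito isometry: E[(int f dB)^2] = int f^2 dt
= 8^2 * 4.3800
= 64 * 4.3800 = 280.3200

280.3200


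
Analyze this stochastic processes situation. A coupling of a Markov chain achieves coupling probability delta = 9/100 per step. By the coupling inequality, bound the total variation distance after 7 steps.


TV distance bound <= (1-delta)^n
= (1 - 0.0900)^7
= 0.9100^7
= 0.5168

0.5168


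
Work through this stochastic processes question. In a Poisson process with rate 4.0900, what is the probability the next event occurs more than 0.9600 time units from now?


P(X > t) = exp(-lambda * t)
= exp(-4.0900 * 0.9600)
= exp(-3.9264) = 0.0197

0.0197


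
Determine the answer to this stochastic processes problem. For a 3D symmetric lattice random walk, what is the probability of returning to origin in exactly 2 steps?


P(return in 2 steps) = P(reverse first step) = 1/(2d)
= 1/6
= 0.1667

0.1667


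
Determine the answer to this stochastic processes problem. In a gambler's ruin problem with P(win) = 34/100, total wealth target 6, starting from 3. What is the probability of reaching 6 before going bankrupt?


Gambler's ruin formula:
r = q/p = 0.6600/0.3400 = 1.9412
P(win) = (1 - r^i)/(1 - r^N)
= (1 - 1.9412^3)/(1 - 1.9412^6)
= 0.1203

0.1203


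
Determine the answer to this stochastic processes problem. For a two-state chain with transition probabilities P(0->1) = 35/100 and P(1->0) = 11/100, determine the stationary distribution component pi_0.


Stationary distribution: pi_0 = p10/(p01+p10), pi_1 = p01/(p01+p10)
p01 = 0.3500, p10 = 0.1100
pi_0 = 0.2391

0.2391


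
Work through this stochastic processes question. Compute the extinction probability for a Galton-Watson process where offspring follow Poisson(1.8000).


Since mu = 1.8000 > 1, extinction prob q < 1.
Solve s = exp(mu*(s-1)) iteratively.
q = 0.2676

0.2676


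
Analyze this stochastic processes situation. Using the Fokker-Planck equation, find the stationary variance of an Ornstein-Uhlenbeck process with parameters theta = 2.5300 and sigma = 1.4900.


Stationary variance = sigma^2 / (2*theta)
= 1.4900^2 / (2*2.5300)
= 2.2201 / 5.0600
= 0.4388

0.4388


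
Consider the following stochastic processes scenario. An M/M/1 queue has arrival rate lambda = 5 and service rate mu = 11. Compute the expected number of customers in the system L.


rho = 5/11 = 0.4545
L = rho/(1-rho)
= 0.4545/0.5455
= 0.8333

0.8333


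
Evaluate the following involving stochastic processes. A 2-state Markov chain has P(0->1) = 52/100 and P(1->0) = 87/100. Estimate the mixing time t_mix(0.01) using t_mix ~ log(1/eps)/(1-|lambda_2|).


lambda_2 = |1 - p01 - p10| = |1 - 0.5200 - 0.8700| = 0.3900
t_mix ~ log(1/eps)/(1 - |lambda_2|)
= log(100)/(1 - 0.3900) = 4.6052/0.6100
= 7.5495

7.5495


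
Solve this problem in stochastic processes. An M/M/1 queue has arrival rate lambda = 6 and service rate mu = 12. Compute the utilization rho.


rho = lambda/mu
= 6/12
= 0.5000

0.5000


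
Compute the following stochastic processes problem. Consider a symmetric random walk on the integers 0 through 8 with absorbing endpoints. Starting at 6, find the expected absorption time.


For symmetric RW on 0,...,N with absorbing barriers, E(i) = i*(N-i)
E(6) = 6 * 2 = 12

12


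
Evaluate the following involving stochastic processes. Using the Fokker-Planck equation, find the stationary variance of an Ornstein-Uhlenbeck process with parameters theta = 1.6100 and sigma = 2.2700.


Stationary variance = sigma^2 / (2*theta)
= 2.2700^2 / (2*1.6100)
= 5.1529 / 3.2200
= 1.6003

1.6003


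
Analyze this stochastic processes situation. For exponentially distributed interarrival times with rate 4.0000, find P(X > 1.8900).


P(X > t) = exp(-lambda * t)
= exp(-4.0000 * 1.8900)
= exp(-7.5600) = 5.2088e-04

5.2088e-04


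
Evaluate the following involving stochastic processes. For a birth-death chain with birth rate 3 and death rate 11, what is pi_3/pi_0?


For birth-death process, pi_n/pi_0 = (lambda/mu)^n
= (3/11)^3
= 0.0203

0.0203


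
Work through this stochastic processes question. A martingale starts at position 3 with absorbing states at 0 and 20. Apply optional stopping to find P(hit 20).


By optional stopping theorem: E(M at tau) = M(0) = 3
P(hit 20)*20 + P(hit 0)*0 = 3
P(hit 20) = (3 - 0)/(20 - 0) = 3/20 = 0.1500

0.1500


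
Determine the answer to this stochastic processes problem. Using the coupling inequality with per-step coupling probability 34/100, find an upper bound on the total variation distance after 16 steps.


TV distance bound <= (1-delta)^n
= (1 - 0.3400)^16
= 0.6600^16
= 0.0013

0.0013


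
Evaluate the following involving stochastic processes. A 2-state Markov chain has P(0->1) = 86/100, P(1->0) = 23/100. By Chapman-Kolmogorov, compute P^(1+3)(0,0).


P^4 = P^1 * P^3
Computing via matrix multiplication of the transition matrix.
Entry (0,0) of P^4 = 0.2111

0.2111


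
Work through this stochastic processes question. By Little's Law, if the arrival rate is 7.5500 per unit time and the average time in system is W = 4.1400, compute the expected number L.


Little's Law: L = lambda * W
= 7.5500 * 4.1400
= 31.2570

31.2570


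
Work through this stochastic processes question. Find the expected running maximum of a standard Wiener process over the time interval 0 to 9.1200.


E(max B(s)) = sqrt(2t/pi)
= sqrt(2*9.1200/pi)
= sqrt(5.8060)
= 2.4096

2.4096


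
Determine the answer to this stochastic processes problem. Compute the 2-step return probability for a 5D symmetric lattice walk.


P(return in 2 steps) = P(reverse first step) = 1/(2d)
= 1/10
= 0.1000

0.1000


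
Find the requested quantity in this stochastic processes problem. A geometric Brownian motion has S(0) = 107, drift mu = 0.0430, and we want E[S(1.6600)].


E[S(t)] = S(0) * exp(mu * t)
= 107 * exp(0.0430 * 1.6600)
= 107 * 1.0740
= 114.9169

114.9169


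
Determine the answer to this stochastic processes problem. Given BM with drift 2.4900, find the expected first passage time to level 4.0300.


Expected first passage time = a/mu
= 4.0300/2.4900
= 1.6185

1.6185


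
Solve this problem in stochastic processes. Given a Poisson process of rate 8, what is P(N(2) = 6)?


P(N(t)=k) = (lambda*t)^k * exp(-lambda*t) / k!
lambda*t = 16
= 16^6 * exp(-16) / 6!
= 16777216 * 1.1254e-07 / 720
= 0.0026

0.0026


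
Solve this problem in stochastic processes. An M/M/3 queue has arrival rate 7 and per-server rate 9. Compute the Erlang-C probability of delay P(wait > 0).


a = lambda/mu = 0.7778
rho = a/c = 0.2593
Erlang-C formula applied:
C(c,a) = 0.0484

0.0484


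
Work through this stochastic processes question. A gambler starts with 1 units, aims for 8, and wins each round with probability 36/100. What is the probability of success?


Gambler's ruin formula:
r = q/p = 0.6400/0.3600 = 1.7778
P(win) = (1 - r^i)/(1 - r^N)
= (1 - 1.7778^1)/(1 - 1.7778^8)
= 0.0079

0.0079


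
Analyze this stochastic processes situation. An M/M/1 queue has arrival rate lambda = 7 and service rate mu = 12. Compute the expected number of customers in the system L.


rho = 7/12 = 0.5833
L = rho/(1-rho)
= 0.5833/0.4167
= 1.4000

1.4000


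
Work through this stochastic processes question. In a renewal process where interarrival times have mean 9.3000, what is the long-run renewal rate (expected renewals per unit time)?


Long-run renewal rate = 1/E(X)
= 1/9.3000
= 0.1075

0.1075


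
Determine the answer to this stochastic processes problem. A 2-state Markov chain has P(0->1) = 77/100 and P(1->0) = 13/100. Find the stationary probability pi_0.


Stationary distribution: pi_0 = p10/(p01+p10), pi_1 = p01/(p01+p10)
p01 = 0.7700, p10 = 0.1300
pi_0 = 0.1444

0.1444


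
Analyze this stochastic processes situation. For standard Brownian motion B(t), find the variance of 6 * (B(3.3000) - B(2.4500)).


Var(alpha*(B(t)-B(s))) = alpha^2 * (t-s)
= 6^2 * (3.3000 - 2.4500)
= 36 * 0.8500
= 30.6000

30.6000


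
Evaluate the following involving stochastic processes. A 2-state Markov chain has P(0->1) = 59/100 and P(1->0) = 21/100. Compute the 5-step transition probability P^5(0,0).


Computing P^5 by matrix multiplication.
P = [[0.4100, 0.5900], [0.2100, 0.7900]]
After raising P to the power 5:
P^5(0,0) = 0.2627

0.2627


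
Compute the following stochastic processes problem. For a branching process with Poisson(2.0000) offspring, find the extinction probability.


Since mu = 2.0000 > 1, extinction prob q < 1.
Solve s = exp(mu*(s-1)) iteratively.
q = 0.2032

0.2032


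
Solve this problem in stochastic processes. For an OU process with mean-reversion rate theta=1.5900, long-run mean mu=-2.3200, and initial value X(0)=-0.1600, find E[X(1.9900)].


E[X(t)] = mu + (X(0) - mu)*exp(-theta*t)
= -2.3200 + (-0.1600 - -2.3200)*exp(-1.5900*1.9900)
= -2.3200 + 2.1600 * 0.0423
= -2.2287

-2.2287


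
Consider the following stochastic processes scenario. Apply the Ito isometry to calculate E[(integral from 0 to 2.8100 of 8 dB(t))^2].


By Ito isometry: E[(int f dB)^2] = int f^2 dt
= 8^2 * 2.8100
= 64 * 2.8100 = 179.8400

179.8400


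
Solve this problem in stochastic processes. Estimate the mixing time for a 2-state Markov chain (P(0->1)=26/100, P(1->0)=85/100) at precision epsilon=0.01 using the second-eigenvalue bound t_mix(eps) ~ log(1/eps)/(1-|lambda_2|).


lambda_2 = |1 - p01 - p10| = |1 - 0.2600 - 0.8500| = 0.1100
t_mix ~ log(1/eps)/(1 - |lambda_2|)
= log(100)/(1 - 0.1100) = 4.6052/0.8900
= 5.1743

5.1743


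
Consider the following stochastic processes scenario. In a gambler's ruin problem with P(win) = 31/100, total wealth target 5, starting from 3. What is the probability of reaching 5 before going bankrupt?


Gambler's ruin formula:
r = q/p = 0.6900/0.3100 = 2.2258
P(win) = (1 - r^i)/(1 - r^N)
= (1 - 2.2258^3)/(1 - 2.2258^5)
= 0.1870

0.1870


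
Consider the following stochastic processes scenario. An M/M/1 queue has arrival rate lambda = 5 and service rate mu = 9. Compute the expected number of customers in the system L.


rho = 5/9 = 0.5556
L = rho/(1-rho)
= 0.5556/0.4444
= 1.2500

1.2500


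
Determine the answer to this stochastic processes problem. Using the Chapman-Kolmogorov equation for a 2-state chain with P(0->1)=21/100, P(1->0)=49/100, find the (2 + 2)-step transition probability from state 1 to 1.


P^4 = P^2 * P^2
Computing via matrix multiplication of the transition matrix.
Entry (1,1) of P^4 = 0.3057

0.3057


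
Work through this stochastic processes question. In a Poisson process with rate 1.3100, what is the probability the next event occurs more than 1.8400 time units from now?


P(X > t) = exp(-lambda * t)
= exp(-1.3100 * 1.8400)
= exp(-2.4104) = 0.0898

0.0898


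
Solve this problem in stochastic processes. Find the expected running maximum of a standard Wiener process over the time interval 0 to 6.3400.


E(max B(s)) = sqrt(2t/pi)
= sqrt(2*6.3400/pi)
= sqrt(4.0362)
= 2.0090

2.0090


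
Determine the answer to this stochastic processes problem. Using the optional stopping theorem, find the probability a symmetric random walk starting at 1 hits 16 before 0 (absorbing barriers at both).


By optional stopping theorem: E(M at tau) = M(0) = 1
P(hit 16)*16 + P(hit 0)*0 = 1
P(hit 16) = (1 - 0)/(16 - 0) = 1/16 = 0.0625

0.0625


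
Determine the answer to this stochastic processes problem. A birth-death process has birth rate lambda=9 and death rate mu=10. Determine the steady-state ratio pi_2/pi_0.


For birth-death process, pi_n/pi_0 = (lambda/mu)^n
= (9/10)^2
= 0.8100

0.8100


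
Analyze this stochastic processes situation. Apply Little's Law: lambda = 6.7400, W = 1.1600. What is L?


Little's Law: L = lambda * W
= 6.7400 * 1.1600
= 7.8184

7.8184


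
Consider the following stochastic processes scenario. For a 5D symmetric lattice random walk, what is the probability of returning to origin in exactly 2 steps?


P(return in 2 steps) = P(reverse first step) = 1/(2d)
= 1/10
= 0.1000

0.1000


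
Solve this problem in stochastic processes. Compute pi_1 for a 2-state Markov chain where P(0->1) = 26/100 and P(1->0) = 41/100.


Stationary distribution: pi_0 = p10/(p01+p10), pi_1 = p01/(p01+p10)
p01 = 0.2600, p10 = 0.4100
pi_1 = 0.3881

0.3881


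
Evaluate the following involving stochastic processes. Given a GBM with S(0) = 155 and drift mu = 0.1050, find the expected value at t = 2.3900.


E[S(t)] = S(0) * exp(mu * t)
= 155 * exp(0.1050 * 2.3900)
= 155 * 1.2852
= 199.2131

199.2131


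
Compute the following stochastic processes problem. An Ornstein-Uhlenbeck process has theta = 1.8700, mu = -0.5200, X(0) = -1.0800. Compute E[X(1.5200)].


E[X(t)] = mu + (X(0) - mu)*exp(-theta*t)
= -0.5200 + (-1.0800 - -0.5200)*exp(-1.8700*1.5200)
= -0.5200 + -0.5600 * 0.0583
= -0.5526

-0.5526


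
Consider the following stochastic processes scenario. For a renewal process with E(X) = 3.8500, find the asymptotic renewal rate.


Long-run renewal rate = 1/E(X)
= 1/3.8500
= 0.2597

0.2597


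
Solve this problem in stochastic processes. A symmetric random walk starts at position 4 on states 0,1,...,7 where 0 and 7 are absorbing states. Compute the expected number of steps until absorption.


For symmetric RW on 0,...,N with absorbing barriers, E(i) = i*(N-i)
E(4) = 4 * 3 = 12

12


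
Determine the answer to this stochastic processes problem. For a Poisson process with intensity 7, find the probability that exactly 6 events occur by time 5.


P(N(t)=k) = (lambda*t)^k * exp(-lambda*t) / k!
lambda*t = 35
= 35^6 * exp(-35) / 6!
= 1838265625 * 6.3051e-16 / 720
= 1.6098e-09

1.6098e-09


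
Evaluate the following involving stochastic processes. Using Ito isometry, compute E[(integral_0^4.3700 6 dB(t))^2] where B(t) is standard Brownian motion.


By Ito isometry: E[(int f dB)^2] = int f^2 dt
= 6^2 * 4.3700
= 36 * 4.3700 = 157.3200

157.3200


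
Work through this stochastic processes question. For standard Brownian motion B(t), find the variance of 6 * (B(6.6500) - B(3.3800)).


Var(alpha*(B(t)-B(s))) = alpha^2 * (t-s)
= 6^2 * (6.6500 - 3.3800)
= 36 * 3.2700
= 117.7200

117.7200


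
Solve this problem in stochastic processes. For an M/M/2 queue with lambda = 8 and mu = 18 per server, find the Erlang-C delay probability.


a = lambda/mu = 0.4444
rho = a/c = 0.2222
Erlang-C formula applied:
C(c,a) = 0.0808

0.0808


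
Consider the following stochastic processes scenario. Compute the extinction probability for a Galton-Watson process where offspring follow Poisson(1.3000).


Since mu = 1.3000 > 1, extinction prob q < 1.
Solve s = exp(mu*(s-1)) iteratively.
q = 0.5770

0.5770


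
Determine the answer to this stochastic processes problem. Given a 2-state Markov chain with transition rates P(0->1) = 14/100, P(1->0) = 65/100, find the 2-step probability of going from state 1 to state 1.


Computing P^2 by matrix multiplication.
P = [[0.8600, 0.1400], [0.6500, 0.3500]]
After raising P to the power 2:
P^2(1,1) = 0.2135

0.2135


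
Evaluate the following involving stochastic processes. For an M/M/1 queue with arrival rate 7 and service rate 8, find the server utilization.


rho = lambda/mu
= 7/8
= 0.8750

0.8750


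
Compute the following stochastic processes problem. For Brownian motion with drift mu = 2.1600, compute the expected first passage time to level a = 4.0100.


Expected first passage time = a/mu
= 4.0100/2.1600
= 1.8565

1.8565


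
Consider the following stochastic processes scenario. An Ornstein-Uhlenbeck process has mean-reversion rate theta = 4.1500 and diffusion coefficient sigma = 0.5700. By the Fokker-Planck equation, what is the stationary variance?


Stationary variance = sigma^2 / (2*theta)
= 0.5700^2 / (2*4.1500)
= 0.3249 / 8.3000
= 0.0391

0.0391


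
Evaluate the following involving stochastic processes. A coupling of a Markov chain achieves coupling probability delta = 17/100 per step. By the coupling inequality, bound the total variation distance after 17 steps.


TV distance bound <= (1-delta)^n
= (1 - 0.1700)^17
= 0.8300^17
= 0.0421

0.0421


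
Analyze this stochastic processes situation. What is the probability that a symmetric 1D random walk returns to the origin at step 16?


P(S(16) = 0) = C(16,8) / 4^8
= 12870 / 65536
= 0.1964

0.1964


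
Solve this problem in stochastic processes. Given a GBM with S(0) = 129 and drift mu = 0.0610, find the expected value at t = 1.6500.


E[S(t)] = S(0) * exp(mu * t)
= 129 * exp(0.0610 * 1.6500)
= 129 * 1.1059
= 142.6597

142.6597


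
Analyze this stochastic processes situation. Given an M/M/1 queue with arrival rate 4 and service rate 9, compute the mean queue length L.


rho = 4/9 = 0.4444
L = rho/(1-rho)
= 0.4444/0.5556
= 0.8000

0.8000


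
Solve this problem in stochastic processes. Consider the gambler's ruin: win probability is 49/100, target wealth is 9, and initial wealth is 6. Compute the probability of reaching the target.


Gambler's ruin formula:
r = q/p = 0.5100/0.4900 = 1.0408
P(win) = (1 - r^i)/(1 - r^N)
= (1 - 1.0408^6)/(1 - 1.0408^9)
= 0.6260

0.6260


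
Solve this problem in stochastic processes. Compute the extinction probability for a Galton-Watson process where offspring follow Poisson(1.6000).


Since mu = 1.6000 > 1, extinction prob q < 1.
Solve s = exp(mu*(s-1)) iteratively.
q = 0.3580

0.3580


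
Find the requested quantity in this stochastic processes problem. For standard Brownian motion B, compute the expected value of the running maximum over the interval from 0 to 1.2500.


E(max B(s)) = sqrt(2t/pi)
= sqrt(2*1.2500/pi)
= sqrt(0.7958)
= 0.8921

0.8921


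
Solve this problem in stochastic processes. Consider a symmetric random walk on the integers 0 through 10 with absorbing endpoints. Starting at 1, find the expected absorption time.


For symmetric RW on 0,...,N with absorbing barriers, E(i) = i*(N-i)
E(1) = 1 * 9 = 9

9


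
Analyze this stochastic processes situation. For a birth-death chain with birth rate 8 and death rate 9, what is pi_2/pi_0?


For birth-death process, pi_n/pi_0 = (lambda/mu)^n
= (8/9)^2
= 0.7901

0.7901


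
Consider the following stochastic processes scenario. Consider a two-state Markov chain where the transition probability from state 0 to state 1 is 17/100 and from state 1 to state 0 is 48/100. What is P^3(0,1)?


Computing P^3 by matrix multiplication.
P = [[0.8300, 0.1700], [0.4800, 0.5200]]
After raising P to the power 3:
P^3(0,1) = 0.2503

0.2503


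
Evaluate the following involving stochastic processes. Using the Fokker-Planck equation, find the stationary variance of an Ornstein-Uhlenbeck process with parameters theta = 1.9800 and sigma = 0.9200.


Stationary variance = sigma^2 / (2*theta)
= 0.9200^2 / (2*1.9800)
= 0.8464 / 3.9600
= 0.2137

0.2137


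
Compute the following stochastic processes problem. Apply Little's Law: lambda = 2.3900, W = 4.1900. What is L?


Little's Law: L = lambda * W
= 2.3900 * 4.1900
= 10.0141

10.0141


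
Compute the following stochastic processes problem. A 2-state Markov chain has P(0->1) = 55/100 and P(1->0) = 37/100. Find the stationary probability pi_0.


Stationary distribution: pi_0 = p10/(p01+p10), pi_1 = p01/(p01+p10)
p01 = 0.5500, p10 = 0.3700
pi_0 = 0.4022

0.4022


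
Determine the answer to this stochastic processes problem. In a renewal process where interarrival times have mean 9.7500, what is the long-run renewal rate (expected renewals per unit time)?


Long-run renewal rate = 1/E(X)
= 1/9.7500
= 0.1026

0.1026


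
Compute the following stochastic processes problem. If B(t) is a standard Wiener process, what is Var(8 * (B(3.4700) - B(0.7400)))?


Var(alpha*(B(t)-B(s))) = alpha^2 * (t-s)
= 8^2 * (3.4700 - 0.7400)
= 64 * 2.7300
= 174.7200

174.7200


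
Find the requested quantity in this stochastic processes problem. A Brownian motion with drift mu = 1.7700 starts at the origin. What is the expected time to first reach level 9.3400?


Expected first passage time = a/mu
= 9.3400/1.7700
= 5.2768

5.2768


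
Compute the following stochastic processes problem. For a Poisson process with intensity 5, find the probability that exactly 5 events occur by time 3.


P(N(t)=k) = (lambda*t)^k * exp(-lambda*t) / k!
lambda*t = 15
= 15^5 * exp(-15) / 5!
= 759375 * 3.0590e-07 / 120
= 0.0019

0.0019


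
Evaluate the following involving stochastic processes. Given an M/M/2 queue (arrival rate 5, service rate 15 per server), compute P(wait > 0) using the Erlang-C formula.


a = lambda/mu = 0.3333
rho = a/c = 0.1667
Erlang-C formula applied:
C(c,a) = 0.0476

0.0476


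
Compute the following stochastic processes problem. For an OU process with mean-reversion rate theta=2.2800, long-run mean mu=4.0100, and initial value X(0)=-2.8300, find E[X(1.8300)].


E[X(t)] = mu + (X(0) - mu)*exp(-theta*t)
= 4.0100 + (-2.8300 - 4.0100)*exp(-2.2800*1.8300)
= 4.0100 + -6.8400 * 0.0154
= 3.9046

3.9046


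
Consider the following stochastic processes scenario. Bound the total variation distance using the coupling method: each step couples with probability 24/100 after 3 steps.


TV distance bound <= (1-delta)^n
= (1 - 0.2400)^3
= 0.7600^3
= 0.4390

0.4390


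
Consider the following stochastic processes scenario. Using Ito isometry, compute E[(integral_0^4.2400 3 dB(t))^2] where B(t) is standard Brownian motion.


By Ito isometry: E[(int f dB)^2] = int f^2 dt
= 3^2 * 4.2400
= 9 * 4.2400 = 38.1600

38.1600


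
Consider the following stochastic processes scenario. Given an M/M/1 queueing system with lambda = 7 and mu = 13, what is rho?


rho = lambda/mu
= 7/13
= 0.5385

0.5385


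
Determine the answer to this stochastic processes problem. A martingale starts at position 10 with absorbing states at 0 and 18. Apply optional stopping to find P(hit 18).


By optional stopping theorem: E(M at tau) = M(0) = 10
P(hit 18)*18 + P(hit 0)*0 = 10
P(hit 18) = (10 - 0)/(18 - 0) = 5/9 = 0.5556

0.5556


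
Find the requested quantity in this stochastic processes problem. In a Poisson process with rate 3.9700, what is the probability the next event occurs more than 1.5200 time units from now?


P(X > t) = exp(-lambda * t)
= exp(-3.9700 * 1.5200)
= exp(-6.0344) = 0.0024

0.0024


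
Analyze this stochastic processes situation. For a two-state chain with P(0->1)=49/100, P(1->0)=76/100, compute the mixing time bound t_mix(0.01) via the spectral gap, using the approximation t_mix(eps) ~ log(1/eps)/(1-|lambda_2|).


lambda_2 = |1 - p01 - p10| = |1 - 0.4900 - 0.7600| = 0.2500
t_mix ~ log(1/eps)/(1 - |lambda_2|)
= log(100)/(1 - 0.2500) = 4.6052/0.7500
= 6.1402

6.1402


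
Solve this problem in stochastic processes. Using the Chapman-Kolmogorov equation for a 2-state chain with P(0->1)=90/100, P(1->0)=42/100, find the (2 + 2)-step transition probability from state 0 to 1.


P^4 = P^2 * P^2
Computing via matrix multiplication of the transition matrix.
Entry (0,1) of P^4 = 0.6747

0.6747


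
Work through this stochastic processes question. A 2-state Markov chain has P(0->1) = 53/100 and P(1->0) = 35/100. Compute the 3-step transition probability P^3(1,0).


Computing P^3 by matrix multiplication.
P = [[0.4700, 0.5300], [0.3500, 0.6500]]
After raising P to the power 3:
P^3(1,0) = 0.3970

0.3970


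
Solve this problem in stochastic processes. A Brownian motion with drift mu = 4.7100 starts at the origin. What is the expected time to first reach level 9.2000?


Expected first passage time = a/mu
= 9.2000/4.7100
= 1.9533

1.9533


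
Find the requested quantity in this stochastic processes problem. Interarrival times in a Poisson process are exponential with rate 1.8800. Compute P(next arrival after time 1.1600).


P(X > t) = exp(-lambda * t)
= exp(-1.8800 * 1.1600)
= exp(-2.1808) = 0.1130

0.1130


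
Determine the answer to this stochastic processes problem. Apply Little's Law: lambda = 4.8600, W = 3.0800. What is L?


Little's Law: L = lambda * W
= 4.8600 * 3.0800
= 14.9688

14.9688


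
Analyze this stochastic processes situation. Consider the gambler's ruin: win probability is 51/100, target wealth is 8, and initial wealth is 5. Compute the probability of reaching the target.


Gambler's ruin formula:
r = q/p = 0.4900/0.5100 = 0.9608
P(win) = (1 - r^i)/(1 - r^N)
= (1 - 0.9608^5)/(1 - 0.9608^8)
= 0.6619

0.6619


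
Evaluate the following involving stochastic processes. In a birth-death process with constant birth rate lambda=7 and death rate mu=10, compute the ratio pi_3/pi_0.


For birth-death process, pi_n/pi_0 = (lambda/mu)^n
= (7/10)^3
= 0.3430

0.3430


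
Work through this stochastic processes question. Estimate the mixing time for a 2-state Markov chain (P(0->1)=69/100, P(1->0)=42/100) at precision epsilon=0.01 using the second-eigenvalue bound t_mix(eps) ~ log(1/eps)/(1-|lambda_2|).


lambda_2 = |1 - p01 - p10| = |1 - 0.6900 - 0.4200| = 0.1100
t_mix ~ log(1/eps)/(1 - |lambda_2|)
= log(100)/(1 - 0.1100) = 4.6052/0.8900
= 5.1743

5.1743


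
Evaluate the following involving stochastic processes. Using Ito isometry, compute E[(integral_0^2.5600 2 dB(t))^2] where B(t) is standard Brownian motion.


By Ito isometry: E[(int f dB)^2] = int f^2 dt
= 2^2 * 2.5600
= 4 * 2.5600 = 10.2400

10.2400


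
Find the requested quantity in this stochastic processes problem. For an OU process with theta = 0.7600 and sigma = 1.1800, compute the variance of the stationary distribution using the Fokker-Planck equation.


Stationary variance = sigma^2 / (2*theta)
= 1.1800^2 / (2*0.7600)
= 1.3924 / 1.5200
= 0.9161

0.9161


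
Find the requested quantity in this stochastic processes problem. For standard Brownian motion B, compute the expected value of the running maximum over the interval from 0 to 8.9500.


E(max B(s)) = sqrt(2t/pi)
= sqrt(2*8.9500/pi)
= sqrt(5.6977)
= 2.3870

2.3870


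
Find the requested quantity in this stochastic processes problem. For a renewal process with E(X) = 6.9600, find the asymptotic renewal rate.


Long-run renewal rate = 1/E(X)
= 1/6.9600
= 0.1437

0.1437


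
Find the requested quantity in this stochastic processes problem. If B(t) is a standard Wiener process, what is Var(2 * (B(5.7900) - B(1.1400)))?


Var(alpha*(B(t)-B(s))) = alpha^2 * (t-s)
= 2^2 * (5.7900 - 1.1400)
= 4 * 4.6500
= 18.6000

18.6000


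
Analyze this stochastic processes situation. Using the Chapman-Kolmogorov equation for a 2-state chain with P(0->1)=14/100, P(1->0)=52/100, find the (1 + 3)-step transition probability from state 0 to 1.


P^4 = P^1 * P^3
Computing via matrix multiplication of the transition matrix.
Entry (0,1) of P^4 = 0.2093

0.2093


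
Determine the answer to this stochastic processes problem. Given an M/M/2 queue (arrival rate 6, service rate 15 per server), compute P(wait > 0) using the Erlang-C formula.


a = lambda/mu = 0.4000
rho = a/c = 0.2000
Erlang-C formula applied:
C(c,a) = 0.0667

0.0667


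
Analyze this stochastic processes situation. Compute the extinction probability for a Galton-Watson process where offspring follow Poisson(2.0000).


Since mu = 2.0000 > 1, extinction prob q < 1.
Solve s = exp(mu*(s-1)) iteratively.
q = 0.2032

0.2032
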